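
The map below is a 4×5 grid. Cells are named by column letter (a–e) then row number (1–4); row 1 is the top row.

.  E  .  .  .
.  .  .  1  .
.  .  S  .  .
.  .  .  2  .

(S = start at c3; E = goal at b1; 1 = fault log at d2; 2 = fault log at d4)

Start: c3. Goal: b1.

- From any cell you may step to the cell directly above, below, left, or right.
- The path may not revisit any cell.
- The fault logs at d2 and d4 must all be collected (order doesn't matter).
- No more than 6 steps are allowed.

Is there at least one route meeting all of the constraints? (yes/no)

Even ignoring the no-revisit rule, getting from c3 to b1, taking the cheapest ordering c3 → d4 → d2 → b1 needs at least 2 + 2 + 3 = 7 moves (Manhattan distance per leg), which exceeds the 6-move limit.

no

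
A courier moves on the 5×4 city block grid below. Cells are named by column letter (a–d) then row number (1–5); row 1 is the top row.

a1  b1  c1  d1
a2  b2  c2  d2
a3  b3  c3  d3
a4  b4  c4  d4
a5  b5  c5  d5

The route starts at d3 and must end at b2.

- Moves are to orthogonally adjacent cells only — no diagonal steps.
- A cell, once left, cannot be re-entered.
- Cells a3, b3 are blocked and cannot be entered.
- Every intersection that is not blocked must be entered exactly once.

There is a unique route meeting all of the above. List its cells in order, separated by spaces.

d3 d4 d5 c5 b5 a5 a4 b4 c4 c3 c2 d2 d1 c1 b1 a1 a2 b2

Need to visit all 18 open cells exactly once, starting at d3 and ending at b2.
Cell d5 has only two open neighbours (d4 and c5), so the path must pass straight through it: one of those is the cell it's entered from and the other is where it exits.
Route from d3: 2× down (reaching d5), 3× left (reaching a5), up to a4, 2× right (reaching c4), 2× up (reaching c2), right to d2, up to d1, 3× left (reaching a1), down to a2, right to b2 — 17 moves in all.
Check: all 18 open cells covered.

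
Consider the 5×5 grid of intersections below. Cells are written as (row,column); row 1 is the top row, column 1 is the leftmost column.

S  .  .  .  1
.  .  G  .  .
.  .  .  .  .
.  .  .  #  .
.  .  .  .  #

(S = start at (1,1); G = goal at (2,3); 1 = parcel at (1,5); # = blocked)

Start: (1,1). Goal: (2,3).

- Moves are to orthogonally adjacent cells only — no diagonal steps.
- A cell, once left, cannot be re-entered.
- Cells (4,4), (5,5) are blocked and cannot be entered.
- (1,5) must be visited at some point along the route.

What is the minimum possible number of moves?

7

Any route passes through (1,5) somewhere between (1,1) and (2,3). Summing Manhattan distances along the two legs ((1,1) → (1,5) → (2,3)) gives a lower bound of 4 + 3 = 7 moves.
A route of 7 moves achieves this: (1,1) → (1,2) → (1,3) → (1,4) → (1,5) → (2,5) → (2,4) → (2,3).
Since 7 matches the lower bound, it is optimal.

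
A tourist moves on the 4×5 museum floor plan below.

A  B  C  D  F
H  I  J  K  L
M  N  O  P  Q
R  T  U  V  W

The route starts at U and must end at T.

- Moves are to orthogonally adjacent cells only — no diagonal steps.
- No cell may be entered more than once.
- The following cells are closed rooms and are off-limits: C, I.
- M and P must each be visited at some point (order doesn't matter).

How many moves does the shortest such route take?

7

Any route passes through M and P in some order between U and T. Summing Manhattan distances along each leg and taking the cheapest ordering (U → P → M → T) gives a lower bound of 2 + 3 + 2 = 7 moves.
A route of 7 moves achieves this: U → V → P → O → N → M → R → T.
Since 7 matches the lower bound, it is optimal.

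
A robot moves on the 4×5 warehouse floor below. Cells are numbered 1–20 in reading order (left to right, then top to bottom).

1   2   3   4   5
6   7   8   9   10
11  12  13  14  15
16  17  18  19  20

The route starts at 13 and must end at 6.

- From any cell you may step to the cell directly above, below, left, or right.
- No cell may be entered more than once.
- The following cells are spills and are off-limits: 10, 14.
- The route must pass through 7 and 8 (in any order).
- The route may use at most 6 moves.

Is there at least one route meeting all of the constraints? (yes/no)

One route that works: 13 → 8 → 7 → 6.

yes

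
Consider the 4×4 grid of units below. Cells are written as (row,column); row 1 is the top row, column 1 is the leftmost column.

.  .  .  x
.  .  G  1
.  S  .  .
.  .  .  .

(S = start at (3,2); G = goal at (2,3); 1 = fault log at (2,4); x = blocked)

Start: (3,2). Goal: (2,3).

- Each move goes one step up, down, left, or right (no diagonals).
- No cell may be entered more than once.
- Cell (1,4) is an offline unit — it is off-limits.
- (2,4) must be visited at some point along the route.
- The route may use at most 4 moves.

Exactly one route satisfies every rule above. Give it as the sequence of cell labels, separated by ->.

(3,2) -> (3,3) -> (3,4) -> (2,4) -> (2,3)

The budget equals the shortest possible length, so every move has to be on a shortest route through the required cells.
Route from (3,2): right 2 to (3,4), up 1 to (2,4), left 1 to (2,3) — 4 moves in all.
Check: all required cells visited; 4 ≤ 4 moves.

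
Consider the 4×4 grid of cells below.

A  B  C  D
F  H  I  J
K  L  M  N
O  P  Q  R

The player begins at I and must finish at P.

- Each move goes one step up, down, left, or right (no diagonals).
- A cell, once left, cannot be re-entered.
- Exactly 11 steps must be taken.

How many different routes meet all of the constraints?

Need simple routes of exactly 11 moves from I to P (Manhattan distance 3, so 4 moves are spent on a detour and 4 undoing it).
Branch systematically from the start, pruning whenever the remaining move budget drops below the Manhattan distance to P or differs from it in parity. Grouping the completions by first move — via C: 5; via M: 8; via H: 6; via J: 7 — and summing: 5 + 8 + 6 + 7 = 26.
That gives 26 routes.

26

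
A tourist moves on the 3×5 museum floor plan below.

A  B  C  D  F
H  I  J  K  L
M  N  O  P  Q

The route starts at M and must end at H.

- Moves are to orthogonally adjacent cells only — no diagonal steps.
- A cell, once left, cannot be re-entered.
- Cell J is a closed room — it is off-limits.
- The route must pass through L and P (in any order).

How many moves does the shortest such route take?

11

Any route passes through L and P in some order between M and H. Summing Manhattan distances along each leg and taking the cheapest ordering (M → P → L → H) gives a lower bound of 3 + 2 + 4 = 9 moves.
That bound ignores the blocked cells. Measuring each leg by the fewest moves that actually steer around them (M→P: 3; P→L: 2; L→H: 6) raises the lower bound to 11.
A route of 11 moves exists: M → N → O → P → K → L → F → D → C → B → I → H.
Since 11 matches that lower bound, it is optimal.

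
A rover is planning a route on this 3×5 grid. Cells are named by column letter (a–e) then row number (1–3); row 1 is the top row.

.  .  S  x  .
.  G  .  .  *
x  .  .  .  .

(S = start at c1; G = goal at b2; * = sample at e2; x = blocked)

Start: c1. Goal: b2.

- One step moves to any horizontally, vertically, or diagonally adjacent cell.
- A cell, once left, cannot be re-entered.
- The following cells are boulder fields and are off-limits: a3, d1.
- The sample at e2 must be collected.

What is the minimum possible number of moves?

Any route passes through e2 somewhere between c1 and b2. Summing Chebyshev distances along the two legs (c1 → e2 → b2) gives a lower bound of 2 + 3 = 5 moves.
A route of 5 moves achieves this: c1 → d2 → e2 → d3 → c2 → b2.
Since 5 matches the lower bound, it is optimal.

5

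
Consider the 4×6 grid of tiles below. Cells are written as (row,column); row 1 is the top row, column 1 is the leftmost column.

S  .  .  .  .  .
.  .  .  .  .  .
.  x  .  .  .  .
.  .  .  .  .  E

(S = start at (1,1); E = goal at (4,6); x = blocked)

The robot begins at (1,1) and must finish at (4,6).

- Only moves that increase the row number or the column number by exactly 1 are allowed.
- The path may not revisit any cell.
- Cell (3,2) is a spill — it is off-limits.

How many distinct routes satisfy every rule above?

41

A right/down-only route from (1,1) to (4,6) makes exactly 3 down-moves and 5 right-moves in some order.
With no other constraints that would be C(8,3) = 56 routes.
Subtract routes through each blocked cell (inclusion–exclusion for overlaps): − through (3,2): 15 → 41.
That gives 41 routes.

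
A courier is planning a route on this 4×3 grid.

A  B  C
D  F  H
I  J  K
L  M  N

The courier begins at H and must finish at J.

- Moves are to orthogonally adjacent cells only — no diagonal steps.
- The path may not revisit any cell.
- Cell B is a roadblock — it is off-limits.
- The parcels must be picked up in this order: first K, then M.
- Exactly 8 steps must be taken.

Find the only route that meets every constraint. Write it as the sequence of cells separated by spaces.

The waypoints must appear in the order K, M, with no cell reused.
Route from H: 2× down (reaching N), 2× left (reaching L), 2× up (reaching D), right to F, down to J — 8 moves in all.
Check: order respected (K at step 1, M at step 3); 8 moves as required.

H K N M L I D F J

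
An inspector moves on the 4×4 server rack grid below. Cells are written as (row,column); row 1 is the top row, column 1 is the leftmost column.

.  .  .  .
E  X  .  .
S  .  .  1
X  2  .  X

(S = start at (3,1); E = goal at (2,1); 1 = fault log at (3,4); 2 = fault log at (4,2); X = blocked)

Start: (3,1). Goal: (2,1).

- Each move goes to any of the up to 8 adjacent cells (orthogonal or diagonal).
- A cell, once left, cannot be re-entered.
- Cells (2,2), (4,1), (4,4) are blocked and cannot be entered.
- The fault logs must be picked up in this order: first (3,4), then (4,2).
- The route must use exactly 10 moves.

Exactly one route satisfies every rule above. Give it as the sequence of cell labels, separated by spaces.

The waypoints must appear in the order (3,4), (4,2), with no cell reused.
Route from (3,1): right to (3,2), up-right to (2,3), down-right to (3,4), down-left to (4,3), left to (4,2), 2× up-right (reaching (2,4)), up-left to (1,3), left to (1,2), down-left to (2,1) — 10 moves in all.
Check: order respected (1 at step 3, 2 at step 5); 10 moves as required.

(3,1) (3,2) (2,3) (3,4) (4,3) (4,2) (3,3) (2,4) (1,3) (1,2) (2,1)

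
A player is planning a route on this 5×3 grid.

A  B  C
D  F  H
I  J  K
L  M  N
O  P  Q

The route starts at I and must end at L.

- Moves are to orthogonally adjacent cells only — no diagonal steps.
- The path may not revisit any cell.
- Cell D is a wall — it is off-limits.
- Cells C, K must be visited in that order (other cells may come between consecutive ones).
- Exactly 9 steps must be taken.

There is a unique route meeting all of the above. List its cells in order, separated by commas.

I, J, F, B, C, H, K, N, M, L

The waypoints must appear in the order C, K, with no cell reused.
Route from I: right 1 to J, up 2 to B, right 1 to C, down 3 to N, left 2 to L — 9 moves in all.
Check: order respected (C at step 4, K at step 6); 9 moves as required.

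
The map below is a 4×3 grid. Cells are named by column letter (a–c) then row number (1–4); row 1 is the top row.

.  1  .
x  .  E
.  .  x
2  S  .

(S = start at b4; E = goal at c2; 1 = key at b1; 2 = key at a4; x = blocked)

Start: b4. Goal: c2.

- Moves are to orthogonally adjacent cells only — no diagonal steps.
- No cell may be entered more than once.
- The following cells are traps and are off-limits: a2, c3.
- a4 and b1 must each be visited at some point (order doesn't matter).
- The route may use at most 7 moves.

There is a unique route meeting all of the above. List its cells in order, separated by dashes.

The 7-move cap with required stops at a4, b1 leaves no slack for detours.
Route from b4: left to a4, up to a3, right to b3, 2× up (reaching b1), right to c1, down to c2 — 7 moves in all.
Check: all required cells visited; 7 ≤ 7 moves.

b4 - a4 - a3 - b3 - b2 - b1 - c1 - c2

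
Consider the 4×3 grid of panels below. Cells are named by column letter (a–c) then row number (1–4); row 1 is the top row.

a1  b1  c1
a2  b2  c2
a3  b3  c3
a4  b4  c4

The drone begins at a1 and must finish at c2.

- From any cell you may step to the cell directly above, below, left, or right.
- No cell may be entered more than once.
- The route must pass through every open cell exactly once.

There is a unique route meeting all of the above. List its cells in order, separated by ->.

a1 -> a2 -> a3 -> a4 -> b4 -> c4 -> c3 -> b3 -> b2 -> b1 -> c1 -> c2

Need to visit all 12 open cells exactly once, starting at a1 and ending at c2.
Cell c4 has only two open neighbours (c3 and b4), so the path must pass straight through it: one of those is the cell it's entered from and the other is where it exits.
Route from a1: down 3 to a4, right 2 to c4, up 1 to c3, left 1 to b3, up 2 to b1, right 1 to c1, down 1 to c2 — 11 moves in all.
Check: all 12 open cells covered.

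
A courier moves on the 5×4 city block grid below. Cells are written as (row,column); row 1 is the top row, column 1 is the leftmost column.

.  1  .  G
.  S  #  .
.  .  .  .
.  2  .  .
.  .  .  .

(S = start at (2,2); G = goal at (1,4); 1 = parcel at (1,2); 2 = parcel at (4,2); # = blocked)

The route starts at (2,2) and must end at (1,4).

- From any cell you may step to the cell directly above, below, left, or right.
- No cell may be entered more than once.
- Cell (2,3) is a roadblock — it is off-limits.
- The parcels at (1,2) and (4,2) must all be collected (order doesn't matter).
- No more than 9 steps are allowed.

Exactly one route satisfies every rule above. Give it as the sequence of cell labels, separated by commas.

The 9-move cap with required stops at (1,2), (4,2) leaves no slack for detours.
Route from (2,2): 2× down (reaching (4,2)), left to (4,1), 3× up (reaching (1,1)), 3× right (reaching (1,4)) — 9 moves in all.
Check: all required cells visited; 9 ≤ 9 moves.

(2,2), (3,2), (4,2), (4,1), (3,1), (2,1), (1,1), (1,2), (1,3), (1,4)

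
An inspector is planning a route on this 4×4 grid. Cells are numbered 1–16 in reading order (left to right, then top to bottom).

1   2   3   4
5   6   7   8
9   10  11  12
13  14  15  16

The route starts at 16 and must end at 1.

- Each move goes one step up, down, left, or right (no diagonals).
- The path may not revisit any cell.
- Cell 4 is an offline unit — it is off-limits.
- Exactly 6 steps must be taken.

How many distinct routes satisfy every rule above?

Need simple routes of exactly 6 moves from 16 to 1 (Manhattan distance 6, so 0 moves are spent on a detour and 0 undoing it).
Branch systematically from the start, pruning whenever the remaining move budget drops below the Manhattan distance to 1 or differs from it in parity. Grouping the completions by first move — via 12: 9; via 15: 10 — and summing: 9 + 10 = 19.
That gives 19 routes.

19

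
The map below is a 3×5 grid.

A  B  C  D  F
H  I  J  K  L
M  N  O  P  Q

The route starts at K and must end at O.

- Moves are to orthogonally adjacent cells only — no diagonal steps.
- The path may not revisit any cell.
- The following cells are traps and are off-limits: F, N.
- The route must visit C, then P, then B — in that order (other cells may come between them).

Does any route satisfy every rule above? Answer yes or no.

Even ignoring the required order, no revisit-free route from K to O manages to pass through all of C, P, and B: branching out from K, every path either misses one of them or, having collected them, can no longer reach O without re-entering a cell.

no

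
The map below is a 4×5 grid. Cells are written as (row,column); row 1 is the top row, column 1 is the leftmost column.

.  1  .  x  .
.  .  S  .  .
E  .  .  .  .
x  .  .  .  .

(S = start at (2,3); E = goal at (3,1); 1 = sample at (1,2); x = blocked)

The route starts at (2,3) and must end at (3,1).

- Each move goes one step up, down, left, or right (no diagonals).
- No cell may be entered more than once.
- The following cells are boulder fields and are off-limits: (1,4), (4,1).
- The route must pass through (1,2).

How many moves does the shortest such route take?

5

Any route passes through (1,2) somewhere between (2,3) and (3,1). Summing Manhattan distances along the two legs ((2,3) → (1,2) → (3,1)) gives a lower bound of 2 + 3 = 5 moves.
A route of 5 moves achieves this: (2,3) → (1,3) → (1,2) → (2,2) → (3,2) → (3,1).
Since 5 matches the lower bound, it is optimal.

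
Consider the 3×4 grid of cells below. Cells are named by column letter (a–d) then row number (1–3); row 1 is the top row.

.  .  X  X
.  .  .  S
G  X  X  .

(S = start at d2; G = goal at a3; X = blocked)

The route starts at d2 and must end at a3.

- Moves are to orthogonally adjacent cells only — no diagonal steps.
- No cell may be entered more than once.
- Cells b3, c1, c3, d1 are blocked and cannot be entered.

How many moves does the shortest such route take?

The Manhattan distance from d2 to a3 is |2−3| + |4−1| = 4, so at least 4 moves are needed.
A route of 4 moves achieves this: d2 → c2 → b2 → a2 → a3.
Since 4 matches the lower bound, it is optimal.

4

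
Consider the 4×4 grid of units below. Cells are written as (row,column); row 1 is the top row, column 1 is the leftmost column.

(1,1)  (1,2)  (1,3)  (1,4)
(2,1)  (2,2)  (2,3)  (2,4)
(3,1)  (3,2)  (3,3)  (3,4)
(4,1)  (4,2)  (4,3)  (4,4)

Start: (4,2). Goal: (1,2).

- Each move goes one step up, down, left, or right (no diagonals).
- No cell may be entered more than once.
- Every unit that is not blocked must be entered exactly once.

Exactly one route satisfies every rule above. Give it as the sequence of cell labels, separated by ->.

(4,2) -> (4,1) -> (3,1) -> (3,2) -> (3,3) -> (4,3) -> (4,4) -> (3,4) -> (2,4) -> (1,4) -> (1,3) -> (2,3) -> (2,2) -> (2,1) -> (1,1) -> (1,2)

Need to visit all 16 open cells exactly once, starting at (4,2) and ending at (1,2).
Cell (4,4) has only two open neighbours ((3,4) and (4,3)), so the path must pass straight through it: one of those is the cell it's entered from and the other is where it exits.
Route from (4,2): left 1 to (4,1), up 1 to (3,1), right 2 to (3,3), down 1 to (4,3), right 1 to (4,4), up 3 to (1,4), left 1 to (1,3), down 1 to (2,3), left 2 to (2,1), up 1 to (1,1), right 1 to (1,2) — 15 moves in all.
Check: all 16 open cells covered.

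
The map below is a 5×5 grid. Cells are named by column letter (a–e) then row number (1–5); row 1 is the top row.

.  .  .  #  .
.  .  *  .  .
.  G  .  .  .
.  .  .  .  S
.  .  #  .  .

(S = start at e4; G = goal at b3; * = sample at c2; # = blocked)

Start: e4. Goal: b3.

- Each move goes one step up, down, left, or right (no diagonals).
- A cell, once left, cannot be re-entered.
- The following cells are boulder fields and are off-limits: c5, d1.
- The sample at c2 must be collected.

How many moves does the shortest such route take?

Any route passes through c2 somewhere between e4 and b3. Summing Manhattan distances along the two legs (e4 → c2 → b3) gives a lower bound of 4 + 2 = 6 moves.
A route of 6 moves achieves this: e4 → e3 → e2 → d2 → c2 → c3 → b3.
Since 6 matches the lower bound, it is optimal.

6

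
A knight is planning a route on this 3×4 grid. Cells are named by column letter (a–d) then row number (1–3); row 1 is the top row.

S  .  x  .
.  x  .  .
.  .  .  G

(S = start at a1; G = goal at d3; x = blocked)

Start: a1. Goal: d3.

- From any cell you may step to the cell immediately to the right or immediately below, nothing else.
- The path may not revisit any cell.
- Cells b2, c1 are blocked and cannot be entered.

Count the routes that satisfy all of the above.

A right/down-only route from a1 to d3 makes exactly 2 down-moves and 3 right-moves in some order.
With no other constraints that would be C(5,2) = 10 routes.
Subtract routes through each blocked cell (inclusion–exclusion for overlaps): − through c1: 3 − through b2: 6 → 1.
That gives 1 route.

1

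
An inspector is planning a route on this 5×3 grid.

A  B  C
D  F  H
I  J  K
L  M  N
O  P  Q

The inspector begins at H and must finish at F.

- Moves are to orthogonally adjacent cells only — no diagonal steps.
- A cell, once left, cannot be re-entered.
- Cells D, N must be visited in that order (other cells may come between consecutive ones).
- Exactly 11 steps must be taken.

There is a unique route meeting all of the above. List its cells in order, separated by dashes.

H - C - B - A - D - I - L - M - N - K - J - F

The waypoints must appear in the order D, N, with no cell reused.
Route from H: up 1 to C, left 2 to A, down 3 to L, right 2 to N, up 1 to K, left 1 to J, up 1 to F — 11 moves in all.
Check: order respected (D at step 4, N at step 8); 11 moves as required.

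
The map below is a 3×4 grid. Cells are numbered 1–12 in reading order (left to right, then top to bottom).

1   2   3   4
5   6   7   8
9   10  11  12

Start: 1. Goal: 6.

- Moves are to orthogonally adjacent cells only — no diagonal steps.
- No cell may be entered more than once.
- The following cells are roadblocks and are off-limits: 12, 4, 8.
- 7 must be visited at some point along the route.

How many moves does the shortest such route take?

4

Any route passes through 7 somewhere between 1 and 6. Summing Manhattan distances along the two legs (1 → 7 → 6) gives a lower bound of 3 + 1 = 4 moves.
A route of 4 moves achieves this: 1 → 2 → 3 → 7 → 6.
Since 4 matches the lower bound, it is optimal.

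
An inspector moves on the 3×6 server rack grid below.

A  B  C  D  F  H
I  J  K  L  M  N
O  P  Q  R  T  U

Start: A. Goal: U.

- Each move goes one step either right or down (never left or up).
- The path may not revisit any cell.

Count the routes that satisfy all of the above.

21

A right/down-only route from A to U makes exactly 2 down-moves and 5 right-moves in some order.
With no other constraints that would be C(7,2) = 21 routes.
That gives 21 routes.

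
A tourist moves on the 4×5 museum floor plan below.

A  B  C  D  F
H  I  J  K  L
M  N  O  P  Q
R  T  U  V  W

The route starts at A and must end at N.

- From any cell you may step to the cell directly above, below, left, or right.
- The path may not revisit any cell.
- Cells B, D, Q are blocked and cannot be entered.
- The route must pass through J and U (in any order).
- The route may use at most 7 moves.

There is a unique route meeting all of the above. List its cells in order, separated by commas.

The budget equals the shortest possible length, so every move has to be on a shortest route through the required cells.
Route from A: down to H, 2× right (reaching J), 2× down (reaching U), left to T, up to N — 7 moves in all.
Check: all required cells visited; 7 ≤ 7 moves.

A, H, I, J, O, U, T, N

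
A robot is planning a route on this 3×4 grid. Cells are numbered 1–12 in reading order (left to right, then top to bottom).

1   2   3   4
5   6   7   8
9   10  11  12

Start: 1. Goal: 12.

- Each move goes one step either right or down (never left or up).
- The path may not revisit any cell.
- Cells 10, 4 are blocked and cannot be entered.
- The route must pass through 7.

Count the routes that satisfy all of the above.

A right/down-only route from 1 to 12 makes exactly 2 down-moves and 3 right-moves in some order.
With no other constraints that would be C(5,2) = 10 routes.
Split at 7 and multiply the segment counts (each segment already excludes blocked cells): 1→7: 3; 7→12: 2; product = 6.
That gives 6 routes.

6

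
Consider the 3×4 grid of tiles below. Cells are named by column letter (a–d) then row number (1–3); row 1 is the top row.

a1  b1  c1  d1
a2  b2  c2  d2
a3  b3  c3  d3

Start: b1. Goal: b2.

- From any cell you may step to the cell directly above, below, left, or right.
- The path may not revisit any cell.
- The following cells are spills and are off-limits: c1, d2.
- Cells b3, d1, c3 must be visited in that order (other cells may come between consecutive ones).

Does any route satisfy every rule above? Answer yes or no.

The blocked cells wall d1 off from b1 completely — no sequence of moves reaches it at all, so no route can satisfy the rules.

no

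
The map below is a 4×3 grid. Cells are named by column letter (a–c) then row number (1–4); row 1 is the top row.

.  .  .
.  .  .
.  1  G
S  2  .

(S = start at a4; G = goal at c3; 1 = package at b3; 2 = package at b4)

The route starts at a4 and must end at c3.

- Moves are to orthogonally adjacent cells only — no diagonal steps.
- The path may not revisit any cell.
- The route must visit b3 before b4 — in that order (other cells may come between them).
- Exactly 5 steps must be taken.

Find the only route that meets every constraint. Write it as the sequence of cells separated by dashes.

a4 - a3 - b3 - b4 - c4 - c3

The waypoints must appear in the order b3, b4, with no cell reused.
Route from a4: up 1 to a3, right 1 to b3, down 1 to b4, right 1 to c4, up 1 to c3 — 5 moves in all.
Check: order respected (1 at step 2, 2 at step 3); 5 moves as required.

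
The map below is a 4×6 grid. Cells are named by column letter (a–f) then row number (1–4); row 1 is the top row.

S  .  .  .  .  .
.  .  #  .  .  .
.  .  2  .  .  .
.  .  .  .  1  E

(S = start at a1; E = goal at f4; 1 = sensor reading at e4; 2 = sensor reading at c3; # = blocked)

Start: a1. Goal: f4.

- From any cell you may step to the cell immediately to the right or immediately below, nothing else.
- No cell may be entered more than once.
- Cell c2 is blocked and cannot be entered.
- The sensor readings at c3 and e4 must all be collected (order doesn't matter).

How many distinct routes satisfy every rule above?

9

A right/down-only route from a1 to f4 makes exactly 3 down-moves and 5 right-moves in some order.
With no other constraints that would be C(8,3) = 56 routes.
A monotone route can only reach the required cells in the order c3, e4, so split there and multiply the segment counts (each segment already excludes blocked cells): a1→c3: 3; c3→e4: 3; e4→f4: 1; product = 9.
That gives 9 routes.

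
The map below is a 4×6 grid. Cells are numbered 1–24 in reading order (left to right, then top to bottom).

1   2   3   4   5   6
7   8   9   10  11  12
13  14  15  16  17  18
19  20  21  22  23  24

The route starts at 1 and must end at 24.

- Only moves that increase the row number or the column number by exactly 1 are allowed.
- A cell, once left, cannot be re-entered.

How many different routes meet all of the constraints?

56

A right/down-only route from 1 to 24 makes exactly 3 down-moves and 5 right-moves in some order.
With no other constraints that would be C(8,3) = 56 routes.
That gives 56 routes.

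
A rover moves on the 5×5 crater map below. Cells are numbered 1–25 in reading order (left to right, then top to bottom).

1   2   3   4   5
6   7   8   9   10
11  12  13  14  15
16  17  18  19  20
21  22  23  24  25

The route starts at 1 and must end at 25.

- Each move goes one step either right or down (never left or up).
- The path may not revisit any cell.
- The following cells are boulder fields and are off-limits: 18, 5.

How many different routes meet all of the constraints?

A right/down-only route from 1 to 25 makes exactly 4 down-moves and 4 right-moves in some order.
With no other constraints that would be C(8,4) = 70 routes.
Subtract routes through each blocked cell (inclusion–exclusion for overlaps): − through 5: 1 − through 18: 30 → 39.
That gives 39 routes.

39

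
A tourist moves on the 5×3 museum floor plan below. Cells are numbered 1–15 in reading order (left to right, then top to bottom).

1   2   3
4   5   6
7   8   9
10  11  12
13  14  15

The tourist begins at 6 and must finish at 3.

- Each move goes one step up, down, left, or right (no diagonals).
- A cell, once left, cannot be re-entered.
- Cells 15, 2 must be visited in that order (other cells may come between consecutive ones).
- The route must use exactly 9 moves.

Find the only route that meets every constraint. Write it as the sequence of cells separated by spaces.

The waypoints must appear in the order 15, 2, with no cell reused.
Route from 6: 3× down (reaching 15), left to 14, 4× up (reaching 2), right to 3 — 9 moves in all.
Check: order respected (15 at step 3, 2 at step 8); 9 moves as required.

6 9 12 15 14 11 8 5 2 3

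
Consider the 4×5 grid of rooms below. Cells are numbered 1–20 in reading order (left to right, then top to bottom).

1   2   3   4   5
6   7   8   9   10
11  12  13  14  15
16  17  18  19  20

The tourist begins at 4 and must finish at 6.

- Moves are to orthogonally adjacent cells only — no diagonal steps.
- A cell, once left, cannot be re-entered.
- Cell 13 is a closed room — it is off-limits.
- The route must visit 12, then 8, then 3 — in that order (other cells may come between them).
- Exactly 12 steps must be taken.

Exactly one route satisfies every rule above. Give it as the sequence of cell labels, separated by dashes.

The waypoints must appear in the order 12, 8, 3, with no cell reused.
Route from 4: 3× down (reaching 19), 2× left (reaching 17), 2× up (reaching 7), right to 8, up to 3, 2× left (reaching 1), down to 6 — 12 moves in all.
Check: order respected (12 at step 6, 8 at step 8, 3 at step 9); 12 moves as required.

4 - 9 - 14 - 19 - 18 - 17 - 12 - 7 - 8 - 3 - 2 - 1 - 6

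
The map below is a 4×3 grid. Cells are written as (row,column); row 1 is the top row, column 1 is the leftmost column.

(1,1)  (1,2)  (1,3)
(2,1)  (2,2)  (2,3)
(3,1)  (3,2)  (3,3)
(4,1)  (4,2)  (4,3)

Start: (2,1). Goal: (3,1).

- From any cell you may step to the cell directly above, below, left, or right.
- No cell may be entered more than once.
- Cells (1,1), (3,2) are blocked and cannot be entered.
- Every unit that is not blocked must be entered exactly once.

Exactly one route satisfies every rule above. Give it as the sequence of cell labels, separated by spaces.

Need to visit all 10 open cells exactly once, starting at (2,1) and ending at (3,1).
Cell (4,3) has only two open neighbours ((3,3) and (4,2)), so the path must pass straight through it: one of those is the cell it's entered from and the other is where it exits.
Route from (2,1): right 1 to (2,2), up 1 to (1,2), right 1 to (1,3), down 3 to (4,3), left 2 to (4,1), up 1 to (3,1) — 9 moves in all.
Check: all 10 open cells covered.

(2,1) (2,2) (1,2) (1,3) (2,3) (3,3) (4,3) (4,2) (4,1) (3,1)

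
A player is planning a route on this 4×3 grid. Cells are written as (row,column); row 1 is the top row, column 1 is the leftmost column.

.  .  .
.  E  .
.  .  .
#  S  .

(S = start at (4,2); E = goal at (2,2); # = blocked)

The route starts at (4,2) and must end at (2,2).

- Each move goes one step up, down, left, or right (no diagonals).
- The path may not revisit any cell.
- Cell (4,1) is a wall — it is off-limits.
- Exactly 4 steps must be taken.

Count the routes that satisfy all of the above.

Need simple routes of exactly 4 moves from (4,2) to (2,2) (Manhattan distance 2, so 1 moves are spent on a detour and 1 undoing it).
Enumerating: (4,2) (3,2) (3,1) (2,1) (2,2) | (4,2) (3,2) (3,3) (2,3) (2,2) | (4,2) (4,3) (3,3) (2,3) (2,2) | (4,2) (4,3) (3,3) (3,2) (2,2).
That gives 4 routes.

4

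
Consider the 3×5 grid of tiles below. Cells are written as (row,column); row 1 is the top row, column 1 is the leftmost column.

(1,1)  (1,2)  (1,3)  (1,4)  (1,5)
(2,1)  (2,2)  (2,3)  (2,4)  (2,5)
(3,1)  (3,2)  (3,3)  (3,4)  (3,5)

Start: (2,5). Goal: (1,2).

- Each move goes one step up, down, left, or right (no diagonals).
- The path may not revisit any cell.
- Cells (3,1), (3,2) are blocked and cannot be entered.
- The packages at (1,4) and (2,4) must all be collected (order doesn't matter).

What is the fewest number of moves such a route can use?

4

Any route passes through (1,4) and (2,4) in some order between (2,5) and (1,2). Summing Manhattan distances along each leg and taking the cheapest ordering ((2,5) → (2,4) → (1,4) → (1,2)) gives a lower bound of 1 + 1 + 2 = 4 moves.
A route of 4 moves achieves this: (2,5) → (2,4) → (1,4) → (1,3) → (1,2).
Since 4 matches the lower bound, it is optimal.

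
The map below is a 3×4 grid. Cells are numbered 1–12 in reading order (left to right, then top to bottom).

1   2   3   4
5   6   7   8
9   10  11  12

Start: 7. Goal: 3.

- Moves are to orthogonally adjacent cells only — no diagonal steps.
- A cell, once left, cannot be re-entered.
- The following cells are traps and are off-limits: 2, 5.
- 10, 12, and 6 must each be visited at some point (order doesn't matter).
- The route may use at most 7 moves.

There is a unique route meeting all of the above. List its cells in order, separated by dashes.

Any route must reach 10, 12, and 6 and still end at 3 within 7 moves, so the order of the required stops is forced.
Route from 7: left 1 to 6, down 1 to 10, right 2 to 12, up 2 to 4, left 1 to 3 — 7 moves in all.
Check: all required cells visited; 7 ≤ 7 moves.

7 - 6 - 10 - 11 - 12 - 8 - 4 - 3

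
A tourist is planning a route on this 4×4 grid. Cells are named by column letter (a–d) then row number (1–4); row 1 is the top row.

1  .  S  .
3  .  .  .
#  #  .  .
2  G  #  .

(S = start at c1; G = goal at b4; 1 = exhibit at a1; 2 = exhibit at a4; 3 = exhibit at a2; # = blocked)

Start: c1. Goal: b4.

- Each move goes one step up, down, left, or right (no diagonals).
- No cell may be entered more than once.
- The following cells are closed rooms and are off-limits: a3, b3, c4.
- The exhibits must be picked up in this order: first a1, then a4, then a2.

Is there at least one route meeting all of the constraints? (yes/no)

The blocked cells wall a4 off from c1 completely — no sequence of moves reaches it at all, so no route can satisfy the rules.

no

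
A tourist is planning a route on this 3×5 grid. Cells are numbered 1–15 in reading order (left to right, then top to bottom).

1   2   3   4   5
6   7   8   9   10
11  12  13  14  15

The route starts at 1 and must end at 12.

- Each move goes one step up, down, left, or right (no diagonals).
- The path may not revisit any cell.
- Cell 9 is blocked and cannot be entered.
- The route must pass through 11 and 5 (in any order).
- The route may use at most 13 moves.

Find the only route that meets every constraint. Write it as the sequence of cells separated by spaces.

The budget equals the shortest possible length, so every move has to be on a shortest route through the required cells.
Route from 1: right 4 to 5, down 2 to 15, left 2 to 13, up 1 to 8, left 2 to 6, down 1 to 11, right 1 to 12 — 13 moves in all.
Check: all required cells visited; 13 ≤ 13 moves.

1 2 3 4 5 10 15 14 13 8 7 6 11 12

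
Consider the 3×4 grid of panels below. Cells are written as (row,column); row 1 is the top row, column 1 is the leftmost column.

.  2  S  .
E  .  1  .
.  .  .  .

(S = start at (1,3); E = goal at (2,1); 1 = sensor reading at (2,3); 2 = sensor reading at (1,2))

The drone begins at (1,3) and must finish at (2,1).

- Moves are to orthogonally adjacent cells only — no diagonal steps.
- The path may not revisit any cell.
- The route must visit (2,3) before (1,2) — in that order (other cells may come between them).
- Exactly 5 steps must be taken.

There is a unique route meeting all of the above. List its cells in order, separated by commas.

The waypoints must appear in the order (2,3), (1,2), with no cell reused.
Route from (1,3): down to (2,3), left to (2,2), up to (1,2), left to (1,1), down to (2,1) — 5 moves in all.
Check: order respected (1 at step 1, 2 at step 3); 5 moves as required.

(1,3), (2,3), (2,2), (1,2), (1,1), (2,1)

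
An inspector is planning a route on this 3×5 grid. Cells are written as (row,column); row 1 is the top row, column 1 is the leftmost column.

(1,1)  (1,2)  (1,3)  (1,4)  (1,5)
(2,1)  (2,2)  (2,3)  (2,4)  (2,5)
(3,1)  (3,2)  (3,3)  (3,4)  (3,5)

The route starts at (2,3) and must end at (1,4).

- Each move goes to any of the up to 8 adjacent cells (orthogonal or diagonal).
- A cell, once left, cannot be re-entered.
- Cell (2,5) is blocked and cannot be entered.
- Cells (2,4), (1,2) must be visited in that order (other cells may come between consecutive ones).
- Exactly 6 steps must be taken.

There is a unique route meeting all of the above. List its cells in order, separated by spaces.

(2,3) (2,4) (3,3) (2,2) (1,2) (1,3) (1,4)

The waypoints must appear in the order (2,4), (1,2), with no cell reused.
Route from (2,3): right 1 to (2,4), down-left 1 to (3,3), up-left 1 to (2,2), up 1 to (1,2), right 2 to (1,4) — 6 moves in all.
Check: order respected ((2,4) at step 1, (1,2) at step 4); 6 moves as required.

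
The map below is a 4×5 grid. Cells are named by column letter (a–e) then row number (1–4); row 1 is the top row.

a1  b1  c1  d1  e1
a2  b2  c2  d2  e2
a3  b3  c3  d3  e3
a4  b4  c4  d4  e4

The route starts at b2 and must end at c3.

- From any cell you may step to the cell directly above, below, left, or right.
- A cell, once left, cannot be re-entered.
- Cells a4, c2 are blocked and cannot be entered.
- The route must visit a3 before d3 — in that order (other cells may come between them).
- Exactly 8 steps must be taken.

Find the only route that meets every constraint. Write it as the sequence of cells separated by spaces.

b2 a2 a3 b3 b4 c4 d4 d3 c3

The waypoints must appear in the order a3, d3, with no cell reused.
Route from b2: left 1 to a2, down 1 to a3, right 1 to b3, down 1 to b4, right 2 to d4, up 1 to d3, left 1 to c3 — 8 moves in all.
Check: order respected (a3 at step 2, d3 at step 7); 8 moves as required.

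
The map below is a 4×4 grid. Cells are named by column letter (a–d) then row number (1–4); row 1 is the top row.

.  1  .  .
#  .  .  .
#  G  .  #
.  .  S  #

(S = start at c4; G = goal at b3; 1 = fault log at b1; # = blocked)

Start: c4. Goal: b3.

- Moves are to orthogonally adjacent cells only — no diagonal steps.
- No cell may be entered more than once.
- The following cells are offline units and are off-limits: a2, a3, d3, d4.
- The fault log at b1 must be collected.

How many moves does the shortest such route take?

6

Any route passes through b1 somewhere between c4 and b3. Summing Manhattan distances along the two legs (c4 → b1 → b3) gives a lower bound of 4 + 2 = 6 moves.
A route of 6 moves achieves this: c4 → c3 → c2 → c1 → b1 → b2 → b3.
Since 6 matches the lower bound, it is optimal.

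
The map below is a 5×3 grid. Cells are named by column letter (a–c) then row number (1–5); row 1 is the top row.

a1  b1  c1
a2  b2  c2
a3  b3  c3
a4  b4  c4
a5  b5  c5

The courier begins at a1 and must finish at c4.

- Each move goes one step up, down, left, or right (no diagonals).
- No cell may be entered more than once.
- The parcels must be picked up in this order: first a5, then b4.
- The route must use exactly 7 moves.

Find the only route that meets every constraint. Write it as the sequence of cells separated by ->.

a1 -> a2 -> a3 -> a4 -> a5 -> b5 -> b4 -> c4

The waypoints must appear in the order a5, b4, with no cell reused.
Route from a1: down 4 to a5, right 1 to b5, up 1 to b4, right 1 to c4 — 7 moves in all.
Check: order respected (a5 at step 4, b4 at step 6); 7 moves as required.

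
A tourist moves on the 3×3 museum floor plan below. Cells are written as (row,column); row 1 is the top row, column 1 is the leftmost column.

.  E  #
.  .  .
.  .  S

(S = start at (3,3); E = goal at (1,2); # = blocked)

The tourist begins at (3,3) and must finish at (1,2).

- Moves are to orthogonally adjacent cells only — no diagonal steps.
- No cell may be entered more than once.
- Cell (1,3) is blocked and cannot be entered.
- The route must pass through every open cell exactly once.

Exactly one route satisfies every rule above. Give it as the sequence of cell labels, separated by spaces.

Need to visit all 8 open cells exactly once, starting at (3,3) and ending at (1,2).
Cell (3,1) has only two open neighbours ((2,1) and (3,2)), so the path must pass straight through it: one of those is the cell it's entered from and the other is where it exits.
Route from (3,3): up to (2,3), left to (2,2), down to (3,2), left to (3,1), 2× up (reaching (1,1)), right to (1,2) — 7 moves in all.
Check: all 8 open cells covered.

(3,3) (2,3) (2,2) (3,2) (3,1) (2,1) (1,1) (1,2)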